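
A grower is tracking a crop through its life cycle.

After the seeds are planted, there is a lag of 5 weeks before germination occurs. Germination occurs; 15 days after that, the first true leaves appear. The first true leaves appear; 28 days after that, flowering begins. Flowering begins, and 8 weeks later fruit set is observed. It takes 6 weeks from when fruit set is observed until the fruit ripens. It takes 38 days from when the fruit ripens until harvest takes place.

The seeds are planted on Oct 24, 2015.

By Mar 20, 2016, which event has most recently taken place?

Fruit set is observed

The seeds are planted: Oct 24, 2015.
Germination occurs: Oct 24, 2015 + 5 weeks = Nov 28, 2015.
The first true leaves appear: Nov 28, 2015 + 15 days = Dec 13, 2015.
Flowering begins: Dec 13, 2015 + 28 days = Jan 10, 2016.
Fruit set is observed: Jan 10, 2016 + 8 weeks = Mar 6, 2016.
The fruit ripens: Mar 6, 2016 + 6 weeks = Apr 17, 2016.
Harvest takes place: Apr 17, 2016 + 38 days = May 25, 2016.
Mar 20, 2016 falls between when fruit set is observed (Mar 6, 2016) and when the fruit ripens (Apr 17, 2016).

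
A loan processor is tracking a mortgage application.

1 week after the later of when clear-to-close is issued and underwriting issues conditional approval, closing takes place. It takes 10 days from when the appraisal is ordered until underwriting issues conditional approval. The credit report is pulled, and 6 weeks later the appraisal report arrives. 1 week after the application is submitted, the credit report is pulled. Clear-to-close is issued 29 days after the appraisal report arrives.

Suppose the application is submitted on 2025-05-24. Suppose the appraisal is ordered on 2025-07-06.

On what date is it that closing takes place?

The application is submitted: May 24, 2025.
The credit report is pulled: May 24, 2025 + 1 week = May 31, 2025.
The appraisal report arrives: May 31, 2025 + 6 weeks = Jul 12, 2025.
Clear-to-close is issued: Jul 12, 2025 + 29 days = Aug 10, 2025.
The appraisal is ordered: Jul 6, 2025.
Underwriting issues conditional approval: Jul 6, 2025 + 10 days = Jul 16, 2025.
Both prerequisites met — clear-to-close is issued (Aug 10, 2025), underwriting issues conditional approval (Jul 16, 2025); the later is Aug 10, 2025.
Closing takes place: Aug 10, 2025 + 1 week = Aug 17, 2025.

2025-08-17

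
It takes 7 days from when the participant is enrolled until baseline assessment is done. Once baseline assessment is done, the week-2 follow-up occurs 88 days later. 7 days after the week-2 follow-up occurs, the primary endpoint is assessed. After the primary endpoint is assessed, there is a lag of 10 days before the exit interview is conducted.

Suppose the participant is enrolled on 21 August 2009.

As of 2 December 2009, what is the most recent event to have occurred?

The participant is enrolled: Aug 21, 2009.
Baseline assessment is done: Aug 21, 2009 + 7 days = Aug 28, 2009.
The week-2 follow-up occurs: Aug 28, 2009 + 88 days = Nov 24, 2009.
The primary endpoint is assessed: Nov 24, 2009 + 7 days = Dec 1, 2009.
The exit interview is conducted: Dec 1, 2009 + 10 days = Dec 11, 2009.
Dec 2, 2009 falls between when the primary endpoint is assessed (Dec 1, 2009) and when the exit interview is conducted (Dec 11, 2009).

The primary endpoint is assessed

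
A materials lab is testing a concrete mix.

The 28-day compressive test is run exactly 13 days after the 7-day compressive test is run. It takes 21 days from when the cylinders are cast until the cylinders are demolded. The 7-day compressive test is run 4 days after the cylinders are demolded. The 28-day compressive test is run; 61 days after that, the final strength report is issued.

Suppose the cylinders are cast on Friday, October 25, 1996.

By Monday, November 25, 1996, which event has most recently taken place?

The cylinders are cast: Oct 25, 1996.
The cylinders are demolded: Oct 25, 1996 + 21 days = Nov 15, 1996.
The 7-day compressive test is run: Nov 15, 1996 + 4 days = Nov 19, 1996.
The 28-day compressive test is run: Nov 19, 1996 + 13 days = Dec 2, 1996.
The final strength report is issued: Dec 2, 1996 + 61 days = Feb 1, 1997.
Nov 25, 1996 falls between when the 7-day compressive test is run (Nov 19, 1996) and when the 28-day compressive test is run (Dec 2, 1996).

The 7-day compressive test is run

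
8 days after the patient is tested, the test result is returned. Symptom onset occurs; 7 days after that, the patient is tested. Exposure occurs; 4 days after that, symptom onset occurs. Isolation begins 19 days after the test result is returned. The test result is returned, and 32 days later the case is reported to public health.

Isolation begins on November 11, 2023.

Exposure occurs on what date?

October 4, 2023

Isolation begins: Nov 11, 2023.
The test result is returned: Nov 11, 2023 − 19 days = Oct 23, 2023.
The patient is tested: Oct 23, 2023 − 8 days = Oct 15, 2023.
Symptom onset occurs: Oct 15, 2023 − 7 days = Oct 8, 2023.
Exposure occurs: Oct 8, 2023 − 4 days = Oct 4, 2023.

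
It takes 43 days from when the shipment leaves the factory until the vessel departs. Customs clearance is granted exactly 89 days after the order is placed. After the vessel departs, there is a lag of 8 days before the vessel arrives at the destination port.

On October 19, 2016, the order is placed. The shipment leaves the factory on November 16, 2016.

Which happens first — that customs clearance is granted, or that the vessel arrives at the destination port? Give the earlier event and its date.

The vessel arrives at the destination port — January 6, 2017

The order is placed: Oct 19, 2016.
Customs clearance is granted: Oct 19, 2016 + 89 days = Jan 16, 2017.
The shipment leaves the factory: Nov 16, 2016.
The vessel departs: Nov 16, 2016 + 43 days = Dec 29, 2016.
The vessel arrives at the destination port: Dec 29, 2016 + 8 days = Jan 6, 2017.
Comparing: customs clearance is granted on Jan 16, 2017 vs the vessel arrives at the destination port on Jan 6, 2017. Earlier: the vessel arrives at the destination port.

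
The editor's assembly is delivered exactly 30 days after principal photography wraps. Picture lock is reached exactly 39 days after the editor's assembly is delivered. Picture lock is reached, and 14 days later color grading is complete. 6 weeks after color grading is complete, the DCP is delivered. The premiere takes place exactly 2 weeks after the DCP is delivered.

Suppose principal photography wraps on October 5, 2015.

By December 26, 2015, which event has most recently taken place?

Principal photography wraps: Oct 5, 2015.
The editor's assembly is delivered: Oct 5, 2015 + 30 days = Nov 4, 2015.
Picture lock is reached: Nov 4, 2015 + 39 days = Dec 13, 2015.
Color grading is complete: Dec 13, 2015 + 14 days = Dec 27, 2015.
The DCP is delivered: Dec 27, 2015 + 6 weeks = Feb 7, 2016.
The premiere takes place: Feb 7, 2016 + 2 weeks = Feb 21, 2016.
Dec 26, 2015 falls between when picture lock is reached (Dec 13, 2015) and when color grading is complete (Dec 27, 2015).

Picture lock is reached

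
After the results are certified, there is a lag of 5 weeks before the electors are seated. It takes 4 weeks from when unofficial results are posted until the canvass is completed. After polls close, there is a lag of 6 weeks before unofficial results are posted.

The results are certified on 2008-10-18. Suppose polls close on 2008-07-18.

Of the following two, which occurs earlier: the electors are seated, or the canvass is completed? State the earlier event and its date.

The results are certified: Oct 18, 2008.
The electors are seated: Oct 18, 2008 + 5 weeks = Nov 22, 2008.
Polls close: Jul 18, 2008.
Unofficial results are posted: Jul 18, 2008 + 6 weeks = Aug 29, 2008.
The canvass is completed: Aug 29, 2008 + 4 weeks = Sep 26, 2008.
Comparing: the electors are seated on Nov 22, 2008 vs the canvass is completed on Sep 26, 2008. Earlier: the canvass is completed.

The canvass is completed — 2008-09-26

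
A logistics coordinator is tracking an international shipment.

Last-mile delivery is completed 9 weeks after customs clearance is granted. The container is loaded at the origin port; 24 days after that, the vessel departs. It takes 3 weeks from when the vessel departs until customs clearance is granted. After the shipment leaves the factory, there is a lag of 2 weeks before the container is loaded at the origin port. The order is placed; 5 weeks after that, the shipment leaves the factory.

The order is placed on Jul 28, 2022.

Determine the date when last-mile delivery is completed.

The order is placed: Jul 28, 2022.
The shipment leaves the factory: Jul 28, 2022 + 5 weeks = Sep 1, 2022.
The container is loaded at the origin port: Sep 1, 2022 + 2 weeks = Sep 15, 2022.
The vessel departs: Sep 15, 2022 + 24 days = Oct 9, 2022.
Customs clearance is granted: Oct 9, 2022 + 3 weeks = Oct 30, 2022.
Last-mile delivery is completed: Oct 30, 2022 + 9 weeks = Jan 1, 2023.

Jan 1, 2023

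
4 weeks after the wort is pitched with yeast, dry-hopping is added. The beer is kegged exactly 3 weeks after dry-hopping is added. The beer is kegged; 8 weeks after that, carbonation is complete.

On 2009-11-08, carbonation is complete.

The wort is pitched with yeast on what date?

2009-07-26

Carbonation is complete: Nov 8, 2009.
The beer is kegged: Nov 8, 2009 − 8 weeks = Sep 13, 2009.
Dry-hopping is added: Sep 13, 2009 − 3 weeks = Aug 23, 2009.
The wort is pitched with yeast: Aug 23, 2009 − 4 weeks = Jul 26, 2009.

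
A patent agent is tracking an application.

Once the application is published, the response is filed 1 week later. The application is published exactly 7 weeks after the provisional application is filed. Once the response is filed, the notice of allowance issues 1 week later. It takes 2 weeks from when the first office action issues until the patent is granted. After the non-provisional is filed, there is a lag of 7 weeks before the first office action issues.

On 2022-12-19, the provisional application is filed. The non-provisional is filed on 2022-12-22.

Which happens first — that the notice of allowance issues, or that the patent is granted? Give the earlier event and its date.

The notice of allowance issues — 2023-02-20

The provisional application is filed: Dec 19, 2022.
The application is published: Dec 19, 2022 + 7 weeks = Feb 6, 2023.
The response is filed: Feb 6, 2023 + 1 week = Feb 13, 2023.
The notice of allowance issues: Feb 13, 2023 + 1 week = Feb 20, 2023.
The non-provisional is filed: Dec 22, 2022.
The first office action issues: Dec 22, 2022 + 7 weeks = Feb 9, 2023.
The patent is granted: Feb 9, 2023 + 2 weeks = Feb 23, 2023.
Comparing: the notice of allowance issues on Feb 20, 2023 vs the patent is granted on Feb 23, 2023. Earlier: the notice of allowance issues.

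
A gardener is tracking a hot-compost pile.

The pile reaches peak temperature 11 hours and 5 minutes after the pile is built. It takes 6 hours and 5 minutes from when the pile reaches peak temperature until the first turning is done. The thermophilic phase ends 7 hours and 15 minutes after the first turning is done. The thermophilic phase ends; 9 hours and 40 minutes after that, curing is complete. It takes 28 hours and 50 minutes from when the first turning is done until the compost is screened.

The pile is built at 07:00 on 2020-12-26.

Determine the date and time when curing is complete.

The pile is built: 07:00 Dec 26, 2020.
The pile reaches peak temperature: 07:00 Dec 26, 2020 + 11h05m = 18:05 Dec 26, 2020.
The first turning is done: 18:05 Dec 26, 2020 + 6h05m = 00:10 Dec 27, 2020.
The thermophilic phase ends: 00:10 Dec 27, 2020 + 7h15m = 07:25 Dec 27, 2020.
Curing is complete: 07:25 Dec 27, 2020 + 9h40m = 17:05 Dec 27, 2020.

17:05 on 2020-12-27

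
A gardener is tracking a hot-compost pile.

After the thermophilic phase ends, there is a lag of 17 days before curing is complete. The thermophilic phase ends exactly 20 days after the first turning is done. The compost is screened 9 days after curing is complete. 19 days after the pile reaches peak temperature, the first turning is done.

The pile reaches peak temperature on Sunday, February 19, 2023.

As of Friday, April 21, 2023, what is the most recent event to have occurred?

Curing is complete

The pile reaches peak temperature: Feb 19, 2023.
The first turning is done: Feb 19, 2023 + 19 days = Mar 10, 2023.
The thermophilic phase ends: Mar 10, 2023 + 20 days = Mar 30, 2023.
Curing is complete: Mar 30, 2023 + 17 days = Apr 16, 2023.
The compost is screened: Apr 16, 2023 + 9 days = Apr 25, 2023.
Apr 21, 2023 falls between when curing is complete (Apr 16, 2023) and when the compost is screened (Apr 25, 2023).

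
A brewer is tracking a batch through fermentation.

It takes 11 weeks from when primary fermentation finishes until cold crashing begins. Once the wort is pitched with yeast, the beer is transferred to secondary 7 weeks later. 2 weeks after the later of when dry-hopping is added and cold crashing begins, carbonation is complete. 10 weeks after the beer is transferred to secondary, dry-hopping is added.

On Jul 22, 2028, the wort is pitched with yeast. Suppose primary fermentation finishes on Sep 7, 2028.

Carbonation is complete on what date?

The wort is pitched with yeast: Jul 22, 2028.
The beer is transferred to secondary: Jul 22, 2028 + 7 weeks = Sep 9, 2028.
Dry-hopping is added: Sep 9, 2028 + 10 weeks = Nov 18, 2028.
Primary fermentation finishes: Sep 7, 2028.
Cold crashing begins: Sep 7, 2028 + 11 weeks = Nov 23, 2028.
Both prerequisites met — dry-hopping is added (Nov 18, 2028), cold crashing begins (Nov 23, 2028); the later is Nov 23, 2028.
Carbonation is complete: Nov 23, 2028 + 2 weeks = Dec 7, 2028.

Dec 7, 2028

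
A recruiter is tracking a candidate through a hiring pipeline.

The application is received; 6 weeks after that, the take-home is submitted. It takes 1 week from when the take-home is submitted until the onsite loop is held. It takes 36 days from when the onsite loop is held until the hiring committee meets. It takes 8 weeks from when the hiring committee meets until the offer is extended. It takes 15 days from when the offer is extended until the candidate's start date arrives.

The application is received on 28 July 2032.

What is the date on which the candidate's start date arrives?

The application is received: Jul 28, 2032.
The take-home is submitted: Jul 28, 2032 + 6 weeks = Sep 8, 2032.
The onsite loop is held: Sep 8, 2032 + 1 week = Sep 15, 2032.
The hiring committee meets: Sep 15, 2032 + 36 days = Oct 21, 2032.
The offer is extended: Oct 21, 2032 + 8 weeks = Dec 16, 2032.
The candidate's start date arrives: Dec 16, 2032 + 15 days = Dec 31, 2032.

31 December 2032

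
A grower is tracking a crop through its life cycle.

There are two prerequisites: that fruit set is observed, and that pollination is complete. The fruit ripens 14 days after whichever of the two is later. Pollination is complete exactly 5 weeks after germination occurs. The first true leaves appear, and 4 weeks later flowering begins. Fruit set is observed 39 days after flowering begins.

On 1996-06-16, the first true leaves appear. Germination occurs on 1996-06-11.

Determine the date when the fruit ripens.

1996-09-05

The first true leaves appear: Jun 16, 1996.
Flowering begins: Jun 16, 1996 + 4 weeks = Jul 14, 1996.
Fruit set is observed: Jul 14, 1996 + 39 days = Aug 22, 1996.
Germination occurs: Jun 11, 1996.
Pollination is complete: Jun 11, 1996 + 5 weeks = Jul 16, 1996.
Both prerequisites met — fruit set is observed (Aug 22, 1996), pollination is complete (Jul 16, 1996); the later is Aug 22, 1996.
The fruit ripens: Aug 22, 1996 + 14 days = Sep 5, 1996.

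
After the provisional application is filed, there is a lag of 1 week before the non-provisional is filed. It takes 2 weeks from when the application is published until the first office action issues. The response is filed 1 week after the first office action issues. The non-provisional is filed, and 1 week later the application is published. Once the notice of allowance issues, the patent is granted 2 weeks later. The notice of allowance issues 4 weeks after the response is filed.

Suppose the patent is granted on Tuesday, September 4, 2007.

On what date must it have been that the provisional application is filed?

The patent is granted: Sep 4, 2007.
The notice of allowance issues: Sep 4, 2007 − 2 weeks = Aug 21, 2007.
The response is filed: Aug 21, 2007 − 4 weeks = Jul 24, 2007.
The first office action issues: Jul 24, 2007 − 1 week = Jul 17, 2007.
The application is published: Jul 17, 2007 − 2 weeks = Jul 3, 2007.
The non-provisional is filed: Jul 3, 2007 − 1 week = Jun 26, 2007.
The provisional application is filed: Jun 26, 2007 − 1 week = Jun 19, 2007.

Tuesday, June 19, 2007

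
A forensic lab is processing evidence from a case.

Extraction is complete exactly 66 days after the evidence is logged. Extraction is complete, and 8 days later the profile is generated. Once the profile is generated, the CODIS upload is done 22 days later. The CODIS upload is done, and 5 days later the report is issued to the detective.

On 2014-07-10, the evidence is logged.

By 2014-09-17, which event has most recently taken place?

Extraction is complete

The evidence is logged: Jul 10, 2014.
Extraction is complete: Jul 10, 2014 + 66 days = Sep 14, 2014.
The profile is generated: Sep 14, 2014 + 8 days = Sep 22, 2014.
The CODIS upload is done: Sep 22, 2014 + 22 days = Oct 14, 2014.
The report is issued to the detective: Oct 14, 2014 + 5 days = Oct 19, 2014.
Sep 17, 2014 falls between when extraction is complete (Sep 14, 2014) and when the profile is generated (Sep 22, 2014).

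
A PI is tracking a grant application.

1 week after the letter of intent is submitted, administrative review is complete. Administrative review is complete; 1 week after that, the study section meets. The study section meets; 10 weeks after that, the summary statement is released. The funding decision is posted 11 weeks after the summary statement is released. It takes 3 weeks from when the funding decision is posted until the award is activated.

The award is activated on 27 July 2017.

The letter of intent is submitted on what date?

The award is activated: Jul 27, 2017.
The funding decision is posted: Jul 27, 2017 − 3 weeks = Jul 6, 2017.
The summary statement is released: Jul 6, 2017 − 11 weeks = Apr 20, 2017.
The study section meets: Apr 20, 2017 − 10 weeks = Feb 9, 2017.
Administrative review is complete: Feb 9, 2017 − 1 week = Feb 2, 2017.
The letter of intent is submitted: Feb 2, 2017 − 1 week = Jan 26, 2017.

26 January 2017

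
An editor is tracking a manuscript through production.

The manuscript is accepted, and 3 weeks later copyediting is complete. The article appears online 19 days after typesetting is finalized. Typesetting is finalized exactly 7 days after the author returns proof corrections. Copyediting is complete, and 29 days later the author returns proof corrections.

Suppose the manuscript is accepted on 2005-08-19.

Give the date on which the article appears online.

The manuscript is accepted: Aug 19, 2005.
Copyediting is complete: Aug 19, 2005 + 3 weeks = Sep 9, 2005.
The author returns proof corrections: Sep 9, 2005 + 29 days = Oct 8, 2005.
Typesetting is finalized: Oct 8, 2005 + 7 days = Oct 15, 2005.
The article appears online: Oct 15, 2005 + 19 days = Nov 3, 2005.

2005-11-03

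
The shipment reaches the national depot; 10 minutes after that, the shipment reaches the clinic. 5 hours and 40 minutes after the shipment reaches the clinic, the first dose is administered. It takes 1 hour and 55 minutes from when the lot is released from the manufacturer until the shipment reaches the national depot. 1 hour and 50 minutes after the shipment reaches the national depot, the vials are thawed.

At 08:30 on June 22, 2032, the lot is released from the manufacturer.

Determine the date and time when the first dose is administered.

16:15 on June 22, 2032

The lot is released from the manufacturer: 08:30 Jun 22, 2032.
The shipment reaches the national depot: 08:30 Jun 22, 2032 + 1h55m = 10:25 Jun 22, 2032.
The shipment reaches the clinic: 10:25 Jun 22, 2032 + 10m = 10:35 Jun 22, 2032.
The first dose is administered: 10:35 Jun 22, 2032 + 5h40m = 16:15 Jun 22, 2032.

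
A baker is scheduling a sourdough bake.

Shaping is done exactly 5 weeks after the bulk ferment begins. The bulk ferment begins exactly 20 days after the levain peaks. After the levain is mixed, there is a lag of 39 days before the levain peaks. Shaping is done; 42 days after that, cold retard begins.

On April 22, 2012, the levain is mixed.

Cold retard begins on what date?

The levain is mixed: Apr 22, 2012.
The levain peaks: Apr 22, 2012 + 39 days = May 31, 2012.
The bulk ferment begins: May 31, 2012 + 20 days = Jun 20, 2012.
Shaping is done: Jun 20, 2012 + 5 weeks = Jul 25, 2012.
Cold retard begins: Jul 25, 2012 + 42 days = Sep 5, 2012.

September 5, 2012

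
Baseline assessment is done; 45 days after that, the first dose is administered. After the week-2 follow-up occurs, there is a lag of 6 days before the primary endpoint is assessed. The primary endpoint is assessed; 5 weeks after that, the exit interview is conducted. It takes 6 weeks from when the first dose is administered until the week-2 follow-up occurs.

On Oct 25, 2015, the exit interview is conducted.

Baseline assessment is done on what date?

The exit interview is conducted: Oct 25, 2015.
The primary endpoint is assessed: Oct 25, 2015 − 5 weeks = Sep 20, 2015.
The week-2 follow-up occurs: Sep 20, 2015 − 6 days = Sep 14, 2015.
The first dose is administered: Sep 14, 2015 − 6 weeks = Aug 3, 2015.
Baseline assessment is done: Aug 3, 2015 − 45 days = Jun 19, 2015.

Jun 19, 2015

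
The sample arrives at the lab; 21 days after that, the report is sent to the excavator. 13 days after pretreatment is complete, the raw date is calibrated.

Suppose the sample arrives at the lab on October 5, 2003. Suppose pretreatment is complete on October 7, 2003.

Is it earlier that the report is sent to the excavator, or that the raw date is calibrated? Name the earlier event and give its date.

The sample arrives at the lab: Oct 5, 2003.
The report is sent to the excavator: Oct 5, 2003 + 21 days = Oct 26, 2003.
Pretreatment is complete: Oct 7, 2003.
The raw date is calibrated: Oct 7, 2003 + 13 days = Oct 20, 2003.
Comparing: the report is sent to the excavator on Oct 26, 2003 vs the raw date is calibrated on Oct 20, 2003. Earlier: the raw date is calibrated.

The raw date is calibrated — October 20, 2003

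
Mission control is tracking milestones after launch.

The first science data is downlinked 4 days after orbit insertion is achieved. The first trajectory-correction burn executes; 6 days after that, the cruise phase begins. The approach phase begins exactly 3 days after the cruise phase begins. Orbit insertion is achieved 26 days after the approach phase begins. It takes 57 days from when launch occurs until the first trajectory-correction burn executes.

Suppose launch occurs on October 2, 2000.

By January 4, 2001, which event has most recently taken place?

Orbit insertion is achieved

Launch occurs: Oct 2, 2000.
The first trajectory-correction burn executes: Oct 2, 2000 + 57 days = Nov 28, 2000.
The cruise phase begins: Nov 28, 2000 + 6 days = Dec 4, 2000.
The approach phase begins: Dec 4, 2000 + 3 days = Dec 7, 2000.
Orbit insertion is achieved: Dec 7, 2000 + 26 days = Jan 2, 2001.
The first science data is downlinked: Jan 2, 2001 + 4 days = Jan 6, 2001.
Jan 4, 2001 falls between when orbit insertion is achieved (Jan 2, 2001) and when the first science data is downlinked (Jan 6, 2001).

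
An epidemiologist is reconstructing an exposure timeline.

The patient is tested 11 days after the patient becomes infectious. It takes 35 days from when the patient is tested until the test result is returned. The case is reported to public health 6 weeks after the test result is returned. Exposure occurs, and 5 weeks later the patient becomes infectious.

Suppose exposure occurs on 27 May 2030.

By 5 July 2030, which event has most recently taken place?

Exposure occurs: May 27, 2030.
The patient becomes infectious: May 27, 2030 + 5 weeks = Jul 1, 2030.
The patient is tested: Jul 1, 2030 + 11 days = Jul 12, 2030.
The test result is returned: Jul 12, 2030 + 35 days = Aug 16, 2030.
The case is reported to public health: Aug 16, 2030 + 6 weeks = Sep 27, 2030.
Jul 5, 2030 falls between when the patient becomes infectious (Jul 1, 2030) and when the patient is tested (Jul 12, 2030).

The patient becomes infectious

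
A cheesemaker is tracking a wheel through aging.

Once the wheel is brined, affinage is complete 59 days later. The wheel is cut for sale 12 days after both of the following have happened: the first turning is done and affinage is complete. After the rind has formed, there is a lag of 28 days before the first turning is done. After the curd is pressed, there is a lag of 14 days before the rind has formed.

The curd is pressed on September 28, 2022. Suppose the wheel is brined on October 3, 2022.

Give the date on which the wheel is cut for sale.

December 13, 2022

The curd is pressed: Sep 28, 2022.
The rind has formed: Sep 28, 2022 + 14 days = Oct 12, 2022.
The first turning is done: Oct 12, 2022 + 28 days = Nov 9, 2022.
The wheel is brined: Oct 3, 2022.
Affinage is complete: Oct 3, 2022 + 59 days = Dec 1, 2022.
Both prerequisites met — the first turning is done (Nov 9, 2022), affinage is complete (Dec 1, 2022); the later is Dec 1, 2022.
The wheel is cut for sale: Dec 1, 2022 + 12 days = Dec 13, 2022.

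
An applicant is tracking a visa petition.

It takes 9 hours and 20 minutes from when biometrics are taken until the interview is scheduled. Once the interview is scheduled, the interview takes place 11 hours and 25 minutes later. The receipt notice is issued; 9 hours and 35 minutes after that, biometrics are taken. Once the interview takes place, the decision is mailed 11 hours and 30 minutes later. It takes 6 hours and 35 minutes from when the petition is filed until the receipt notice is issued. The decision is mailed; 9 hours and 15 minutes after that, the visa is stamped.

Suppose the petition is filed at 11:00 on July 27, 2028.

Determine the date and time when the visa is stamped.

20:40 on July 29, 2028

The petition is filed: 11:00 Jul 27, 2028.
The receipt notice is issued: 11:00 Jul 27, 2028 + 6h35m = 17:35 Jul 27, 2028.
Biometrics are taken: 17:35 Jul 27, 2028 + 9h35m = 03:10 Jul 28, 2028.
The interview is scheduled: 03:10 Jul 28, 2028 + 9h20m = 12:30 Jul 28, 2028.
The interview takes place: 12:30 Jul 28, 2028 + 11h25m = 23:55 Jul 28, 2028.
The decision is mailed: 23:55 Jul 28, 2028 + 11h30m = 11:25 Jul 29, 2028.
The visa is stamped: 11:25 Jul 29, 2028 + 9h15m = 20:40 Jul 29, 2028.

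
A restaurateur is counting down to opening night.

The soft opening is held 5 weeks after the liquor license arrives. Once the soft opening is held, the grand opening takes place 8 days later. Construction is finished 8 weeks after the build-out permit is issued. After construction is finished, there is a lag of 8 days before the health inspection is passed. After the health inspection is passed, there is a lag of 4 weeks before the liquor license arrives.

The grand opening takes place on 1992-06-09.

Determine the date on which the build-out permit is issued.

1992-01-26

The grand opening takes place: Jun 9, 1992.
The soft opening is held: Jun 9, 1992 − 8 days = Jun 1, 1992.
The liquor license arrives: Jun 1, 1992 − 5 weeks = Apr 27, 1992.
The health inspection is passed: Apr 27, 1992 − 4 weeks = Mar 30, 1992.
Construction is finished: Mar 30, 1992 − 8 days = Mar 22, 1992.
The build-out permit is issued: Mar 22, 1992 − 8 weeks = Jan 26, 1992.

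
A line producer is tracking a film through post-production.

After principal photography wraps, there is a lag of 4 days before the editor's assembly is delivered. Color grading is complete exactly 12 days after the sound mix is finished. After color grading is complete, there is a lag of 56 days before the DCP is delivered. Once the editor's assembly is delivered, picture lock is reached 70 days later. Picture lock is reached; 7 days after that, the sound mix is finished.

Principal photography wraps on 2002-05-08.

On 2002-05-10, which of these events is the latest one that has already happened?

Principal photography wraps: May 8, 2002.
The editor's assembly is delivered: May 8, 2002 + 4 days = May 12, 2002.
Picture lock is reached: May 12, 2002 + 70 days = Jul 21, 2002.
The sound mix is finished: Jul 21, 2002 + 7 days = Jul 28, 2002.
Color grading is complete: Jul 28, 2002 + 12 days = Aug 9, 2002.
The DCP is delivered: Aug 9, 2002 + 56 days = Oct 4, 2002.
May 10, 2002 falls between when principal photography wraps (May 8, 2002) and when the editor's assembly is delivered (May 12, 2002).

Principal photography wraps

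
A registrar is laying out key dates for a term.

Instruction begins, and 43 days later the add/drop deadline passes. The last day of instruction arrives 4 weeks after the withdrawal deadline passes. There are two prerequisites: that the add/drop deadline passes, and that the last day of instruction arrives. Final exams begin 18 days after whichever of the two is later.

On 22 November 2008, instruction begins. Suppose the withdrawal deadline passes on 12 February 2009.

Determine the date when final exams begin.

Instruction begins: Nov 22, 2008.
The add/drop deadline passes: Nov 22, 2008 + 43 days = Jan 4, 2009.
The withdrawal deadline passes: Feb 12, 2009.
The last day of instruction arrives: Feb 12, 2009 + 4 weeks = Mar 12, 2009.
Both prerequisites met — the add/drop deadline passes (Jan 4, 2009), the last day of instruction arrives (Mar 12, 2009); the later is Mar 12, 2009.
Final exams begin: Mar 12, 2009 + 18 days = Mar 30, 2009.

30 March 2009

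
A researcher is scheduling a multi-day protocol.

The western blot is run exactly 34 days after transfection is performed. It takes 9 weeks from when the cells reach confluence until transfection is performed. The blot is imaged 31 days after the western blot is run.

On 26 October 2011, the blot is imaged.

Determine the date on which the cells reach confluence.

20 June 2011

The blot is imaged: Oct 26, 2011.
The western blot is run: Oct 26, 2011 − 31 days = Sep 25, 2011.
Transfection is performed: Sep 25, 2011 − 34 days = Aug 22, 2011.
The cells reach confluence: Aug 22, 2011 − 9 weeks = Jun 20, 2011.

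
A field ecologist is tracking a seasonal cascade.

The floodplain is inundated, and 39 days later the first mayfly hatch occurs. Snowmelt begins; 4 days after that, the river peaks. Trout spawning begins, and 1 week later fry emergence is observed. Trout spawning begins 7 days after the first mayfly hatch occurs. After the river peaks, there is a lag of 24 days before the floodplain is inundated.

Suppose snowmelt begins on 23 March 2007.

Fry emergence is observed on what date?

12 June 2007

Snowmelt begins: Mar 23, 2007.
The river peaks: Mar 23, 2007 + 4 days = Mar 27, 2007.
The floodplain is inundated: Mar 27, 2007 + 24 days = Apr 20, 2007.
The first mayfly hatch occurs: Apr 20, 2007 + 39 days = May 29, 2007.
Trout spawning begins: May 29, 2007 + 7 days = Jun 5, 2007.
Fry emergence is observed: Jun 5, 2007 + 1 week = Jun 12, 2007.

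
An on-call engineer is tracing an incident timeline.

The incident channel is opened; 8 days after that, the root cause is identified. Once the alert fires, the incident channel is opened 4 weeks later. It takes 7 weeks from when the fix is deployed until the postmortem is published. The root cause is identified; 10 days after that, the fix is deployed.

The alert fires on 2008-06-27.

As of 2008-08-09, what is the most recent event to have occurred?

The alert fires: Jun 27, 2008.
The incident channel is opened: Jun 27, 2008 + 4 weeks = Jul 25, 2008.
The root cause is identified: Jul 25, 2008 + 8 days = Aug 2, 2008.
The fix is deployed: Aug 2, 2008 + 10 days = Aug 12, 2008.
The postmortem is published: Aug 12, 2008 + 7 weeks = Sep 30, 2008.
Aug 9, 2008 falls between when the root cause is identified (Aug 2, 2008) and when the fix is deployed (Aug 12, 2008).

The root cause is identified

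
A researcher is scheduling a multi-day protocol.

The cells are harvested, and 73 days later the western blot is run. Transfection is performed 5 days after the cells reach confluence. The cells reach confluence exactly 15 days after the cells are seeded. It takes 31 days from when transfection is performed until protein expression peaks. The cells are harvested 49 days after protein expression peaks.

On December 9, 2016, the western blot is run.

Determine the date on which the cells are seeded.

The western blot is run: Dec 9, 2016.
The cells are harvested: Dec 9, 2016 − 73 days = Sep 27, 2016.
Protein expression peaks: Sep 27, 2016 − 49 days = Aug 9, 2016.
Transfection is performed: Aug 9, 2016 − 31 days = Jul 9, 2016.
The cells reach confluence: Jul 9, 2016 − 5 days = Jul 4, 2016.
The cells are seeded: Jul 4, 2016 − 15 days = Jun 19, 2016.

June 19, 2016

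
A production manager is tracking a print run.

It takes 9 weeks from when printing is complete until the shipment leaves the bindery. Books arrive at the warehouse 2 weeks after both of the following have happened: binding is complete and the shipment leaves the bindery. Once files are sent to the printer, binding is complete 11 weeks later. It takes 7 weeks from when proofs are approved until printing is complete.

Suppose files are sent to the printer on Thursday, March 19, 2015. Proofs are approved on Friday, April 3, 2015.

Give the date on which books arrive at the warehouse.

Friday, August 7, 2015

Files are sent to the printer: Mar 19, 2015.
Binding is complete: Mar 19, 2015 + 11 weeks = Jun 4, 2015.
Proofs are approved: Apr 3, 2015.
Printing is complete: Apr 3, 2015 + 7 weeks = May 22, 2015.
The shipment leaves the bindery: May 22, 2015 + 9 weeks = Jul 24, 2015.
Both prerequisites met — binding is complete (Jun 4, 2015), the shipment leaves the bindery (Jul 24, 2015); the later is Jul 24, 2015.
Books arrive at the warehouse: Jul 24, 2015 + 2 weeks = Aug 7, 2015.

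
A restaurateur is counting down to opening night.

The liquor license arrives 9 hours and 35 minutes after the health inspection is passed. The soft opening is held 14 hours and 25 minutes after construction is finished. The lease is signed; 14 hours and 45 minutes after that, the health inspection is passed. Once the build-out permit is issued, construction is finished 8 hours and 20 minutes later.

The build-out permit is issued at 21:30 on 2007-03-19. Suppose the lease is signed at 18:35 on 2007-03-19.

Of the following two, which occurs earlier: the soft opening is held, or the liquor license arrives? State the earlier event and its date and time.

The liquor license arrives — 18:55 on 2007-03-20

The build-out permit is issued: 21:30 Mar 19, 2007.
Construction is finished: 21:30 Mar 19, 2007 + 8h20m = 05:50 Mar 20, 2007.
The soft opening is held: 05:50 Mar 20, 2007 + 14h25m = 20:15 Mar 20, 2007.
The lease is signed: 18:35 Mar 19, 2007.
The health inspection is passed: 18:35 Mar 19, 2007 + 14h45m = 09:20 Mar 20, 2007.
The liquor license arrives: 09:20 Mar 20, 2007 + 9h35m = 18:55 Mar 20, 2007.
Comparing: the soft opening is held at 20:15 Mar 20, 2007 vs the liquor license arrives at 18:55 Mar 20, 2007. Earlier: the liquor license arrives.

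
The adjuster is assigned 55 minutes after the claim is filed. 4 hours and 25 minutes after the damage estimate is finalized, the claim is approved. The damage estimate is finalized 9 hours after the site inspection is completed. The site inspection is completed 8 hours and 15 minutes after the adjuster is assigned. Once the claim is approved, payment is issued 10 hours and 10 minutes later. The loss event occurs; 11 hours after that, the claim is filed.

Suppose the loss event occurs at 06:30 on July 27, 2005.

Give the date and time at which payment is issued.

The loss event occurs: 06:30 Jul 27, 2005.
The claim is filed: 06:30 Jul 27, 2005 + 11h = 17:30 Jul 27, 2005.
The adjuster is assigned: 17:30 Jul 27, 2005 + 55m = 18:25 Jul 27, 2005.
The site inspection is completed: 18:25 Jul 27, 2005 + 8h15m = 02:40 Jul 28, 2005.
The damage estimate is finalized: 02:40 Jul 28, 2005 + 9h = 11:40 Jul 28, 2005.
The claim is approved: 11:40 Jul 28, 2005 + 4h25m = 16:05 Jul 28, 2005.
Payment is issued: 16:05 Jul 28, 2005 + 10h10m = 02:15 Jul 29, 2005.

02:15 on July 29, 2005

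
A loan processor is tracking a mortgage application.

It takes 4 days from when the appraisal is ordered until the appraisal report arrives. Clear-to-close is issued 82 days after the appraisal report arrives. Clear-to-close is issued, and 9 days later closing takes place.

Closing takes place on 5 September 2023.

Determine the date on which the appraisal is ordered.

2 June 2023

Closing takes place: Sep 5, 2023.
Clear-to-close is issued: Sep 5, 2023 − 9 days = Aug 27, 2023.
The appraisal report arrives: Aug 27, 2023 − 82 days = Jun 6, 2023.
The appraisal is ordered: Jun 6, 2023 − 4 days = Jun 2, 2023.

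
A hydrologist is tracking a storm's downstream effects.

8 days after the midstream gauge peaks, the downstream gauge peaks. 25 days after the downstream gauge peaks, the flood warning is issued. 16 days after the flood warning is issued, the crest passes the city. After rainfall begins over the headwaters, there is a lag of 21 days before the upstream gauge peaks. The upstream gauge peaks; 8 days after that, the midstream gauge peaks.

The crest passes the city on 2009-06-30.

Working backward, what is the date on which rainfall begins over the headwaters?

2009-04-13

The crest passes the city: Jun 30, 2009.
The flood warning is issued: Jun 30, 2009 − 16 days = Jun 14, 2009.
The downstream gauge peaks: Jun 14, 2009 − 25 days = May 20, 2009.
The midstream gauge peaks: May 20, 2009 − 8 days = May 12, 2009.
The upstream gauge peaks: May 12, 2009 − 8 days = May 4, 2009.
Rainfall begins over the headwaters: May 4, 2009 − 21 days = Apr 13, 2009.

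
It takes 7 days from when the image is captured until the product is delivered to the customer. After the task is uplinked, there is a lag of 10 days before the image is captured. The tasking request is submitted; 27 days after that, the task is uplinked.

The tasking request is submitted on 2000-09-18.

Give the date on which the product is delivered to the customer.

The tasking request is submitted: Sep 18, 2000.
The task is uplinked: Sep 18, 2000 + 27 days = Oct 15, 2000.
The image is captured: Oct 15, 2000 + 10 days = Oct 25, 2000.
The product is delivered to the customer: Oct 25, 2000 + 7 days = Nov 1, 2000.

2000-11-01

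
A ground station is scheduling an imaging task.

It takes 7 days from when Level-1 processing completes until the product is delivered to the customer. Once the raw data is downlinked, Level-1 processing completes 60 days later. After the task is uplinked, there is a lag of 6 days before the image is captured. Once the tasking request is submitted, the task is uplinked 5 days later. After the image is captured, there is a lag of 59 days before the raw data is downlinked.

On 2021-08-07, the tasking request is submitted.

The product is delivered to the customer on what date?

2021-12-22

The tasking request is submitted: Aug 7, 2021.
The task is uplinked: Aug 7, 2021 + 5 days = Aug 12, 2021.
The image is captured: Aug 12, 2021 + 6 days = Aug 18, 2021.
The raw data is downlinked: Aug 18, 2021 + 59 days = Oct 16, 2021.
Level-1 processing completes: Oct 16, 2021 + 60 days = Dec 15, 2021.
The product is delivered to the customer: Dec 15, 2021 + 7 days = Dec 22, 2021.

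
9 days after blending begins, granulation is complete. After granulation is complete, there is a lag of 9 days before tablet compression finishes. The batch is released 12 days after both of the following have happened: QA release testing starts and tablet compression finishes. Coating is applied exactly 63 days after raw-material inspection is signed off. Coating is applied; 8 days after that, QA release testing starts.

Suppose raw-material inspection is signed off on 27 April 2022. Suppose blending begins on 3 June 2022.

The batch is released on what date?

19 July 2022

Raw-material inspection is signed off: Apr 27, 2022.
Coating is applied: Apr 27, 2022 + 63 days = Jun 29, 2022.
QA release testing starts: Jun 29, 2022 + 8 days = Jul 7, 2022.
Blending begins: Jun 3, 2022.
Granulation is complete: Jun 3, 2022 + 9 days = Jun 12, 2022.
Tablet compression finishes: Jun 12, 2022 + 9 days = Jun 21, 2022.
Both prerequisites met — QA release testing starts (Jul 7, 2022), tablet compression finishes (Jun 21, 2022); the later is Jul 7, 2022.
The batch is released: Jul 7, 2022 + 12 days = Jul 19, 2022.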